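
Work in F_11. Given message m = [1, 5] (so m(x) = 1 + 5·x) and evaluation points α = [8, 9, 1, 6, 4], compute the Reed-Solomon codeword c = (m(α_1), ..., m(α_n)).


c = [8, 2, 6, 9, 10]

Message polynomial: m(x) = 1 + 5·x (mod 11).
For each evaluation point α_i, compute m(α_i) mod 11:
  α_1 = 8: Horner steps 5 → 8, so m(8) = 8.
  α_2 = 9: Horner steps 5 → 2, so m(9) = 2.
  α_3 = 1: Horner steps 5 → 6, so m(1) = 6.
  α_4 = 6: Horner steps 5 → 9, so m(6) = 9.
  α_5 = 4: Horner steps 5 → 10, so m(4) = 10.
Codeword c = [8, 2, 6, 9, 10] ∈ F_11^5.


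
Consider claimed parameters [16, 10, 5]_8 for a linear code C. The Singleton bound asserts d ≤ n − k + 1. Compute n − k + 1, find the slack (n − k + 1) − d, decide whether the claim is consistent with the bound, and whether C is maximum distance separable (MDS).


Singleton RHS = n − k + 1 = 7, slack = 2, bound satisfied, not MDS.

Singleton bound: d ≤ n − k + 1.
Here n = 16, k = 10, so n − k + 1 = 7.
Given d = 5, check d ≤ 7: YES.
Slack = (n − k + 1) − d = 2.
The code is NOT MDS (slack = 2 > 0).
Description: the claimed parameters are [16, 10, 5]_8; such a code would be non-MDS.


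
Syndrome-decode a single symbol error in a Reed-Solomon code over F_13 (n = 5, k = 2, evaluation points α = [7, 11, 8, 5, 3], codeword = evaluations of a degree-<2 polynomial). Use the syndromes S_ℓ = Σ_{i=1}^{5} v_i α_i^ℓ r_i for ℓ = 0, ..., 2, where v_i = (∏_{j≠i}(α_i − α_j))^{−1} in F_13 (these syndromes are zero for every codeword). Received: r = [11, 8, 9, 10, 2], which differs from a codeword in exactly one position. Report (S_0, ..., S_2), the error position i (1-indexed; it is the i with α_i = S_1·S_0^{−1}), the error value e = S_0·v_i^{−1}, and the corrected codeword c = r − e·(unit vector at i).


S = (1, 7, 10), error at position 1, error magnitude e = 6, c = [5, 8, 9, 10, 2].

Step 1: column multipliers v_i = (∏_{j≠i}(α_i − α_j))^{−1} mod 13.
  i = 1 (α = 7): (7−11)(7−8)(7−5)(7−3) = (−4)·(−1)·2·4 = 32 ≡ 6, so v_1 = 6^{−1} = 11 (mod 13).
  i = 2 (α = 11): (11−7)(11−8)(11−5)(11−3) = 4·3·6·8 = 576 ≡ 4, so v_2 = 4^{−1} = 10 (mod 13).
  i = 3 (α = 8): (8−7)(8−11)(8−5)(8−3) = 1·(−3)·3·5 = −45 ≡ 7, so v_3 = 7^{−1} = 2 (mod 13).
  i = 4 (α = 5): (5−7)(5−11)(5−8)(5−3) = (−2)·(−6)·(−3)·2 = −72 ≡ 6, so v_4 = 6^{−1} = 11 (mod 13).
  i = 5 (α = 3): (3−7)(3−11)(3−8)(3−5) = (−4)·(−8)·(−5)·(−2) = 320 ≡ 8, so v_5 = 8^{−1} = 5 (mod 13).
  v = [11, 10, 2, 11, 5].
Step 2: syndromes of r = [11, 8, 9, 10, 2] (all sums mod 13).
  S_0 = Σ v_i r_i = 11·11 + 10·8 + 2·9 + 11·10 + 5·2 = 339 ≡ 1.
  S_1 = Σ v_i α_i r_i = 11·7·11 + 10·11·8 + 2·8·9 + 11·5·10 + 5·3·2 = 2451 ≡ 7.
  α_i^2 mod 13 = [10, 4, 12, 12, 9].
  S_2 = Σ v_i α_i^2 r_i = 11·10·11 + 10·4·8 + 2·12·9 + 11·12·10 + 5·9·2 = 3156 ≡ 10.
  S = (1, 7, 10) ≠ 0, so r is not a codeword (an error is present).
Step 3: locate the error. For a single error e at position i, S_ℓ = v_i·e·α_i^ℓ, so α_err = S_1/S_0.
  S_0^{−1} = 1^{−1} = 1 (mod 13), so α_err = 7·1 = 7 ≡ 7 = α_1. Error position i = 1.
  Consistency check: S_2/S_1 = 10·2 = 20 ≡ 7 = α_err ✓ (single-error assumption holds).
Step 4: error magnitude e = S_0/v_1 = S_0·∏_{j≠1}(α_1 − α_j) = 1·6 = 6 ≡ 6 (mod 13).
Step 5: correct position 1: c_1 = r_1 − e = 11 − 6 ≡ 5 (mod 13). Hence c = [5, 8, 9, 10, 2].
  Check: interpolating c through the α_i gives m(x) = 3 + 4·x (degree < 2) with m(α_i) = c_i for every i, so c is indeed a codeword.


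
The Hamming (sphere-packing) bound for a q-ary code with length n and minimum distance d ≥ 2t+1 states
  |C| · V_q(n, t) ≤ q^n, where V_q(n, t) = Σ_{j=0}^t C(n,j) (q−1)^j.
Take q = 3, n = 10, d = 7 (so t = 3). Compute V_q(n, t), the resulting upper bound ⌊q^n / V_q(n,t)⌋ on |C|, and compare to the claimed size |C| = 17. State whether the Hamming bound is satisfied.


V_q(n, t) = 1161, q^n = 59049, Hamming bound = 50, |C| = 17 ≤ bound (satisfied).

Step 1: Compute V_q(n, t) = Σ_{j=0}^3 C(n, j) (q−1)^j.
  j = 0: C(10,0)·(2)^0 = 1·1 = 1.
  j = 1: C(10,1)·(2)^1 = 10·2 = 20.
  j = 2: C(10,2)·(2)^2 = 45·4 = 180.
  j = 3: C(10,3)·(2)^3 = 120·8 = 960.
  V_q(n, t) = 1 + 20 + 180 + 960 = 1161.
Step 2: q^n = 3^10 = 59049.
Step 3: Hamming bound ⌊q^n / V_q(n,t)⌋ = ⌊59049/1161⌋ = 50.
Step 4: Compare |C| = 17 to 50: satisfied.
The claimed |C| lies below the Hamming bound.


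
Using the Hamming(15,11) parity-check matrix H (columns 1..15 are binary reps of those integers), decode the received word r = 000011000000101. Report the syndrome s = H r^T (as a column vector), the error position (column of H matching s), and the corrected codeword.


s = (0, 0, 0, 1)^T, error position = 1, corrected codeword c = 100011000000101

Compute s = H r^T mod 2 one row at a time:
  s_1 = 0 + 0 + 0 + 0 + 0 + 1 + 0 + 1 = 2 ≡ 0 (mod 2).
  s_2 = 0 + 1 + 1 + 0 + 0 + 1 + 0 + 1 = 4 ≡ 0 (mod 2).
  s_3 = 0 + 0 + 1 + 0 + 0 + 0 + 0 + 1 = 2 ≡ 0 (mod 2).
  s_4 = 0 + 0 + 1 + 0 + 0 + 0 + 1 + 1 = 3 ≡ 1 (mod 2).
s = (0, 0, 0, 1)^T — this equals column 1 of H (binary 0001), so error is at position 1.
Correct: flip bit 1 of r = 000011000000101 to get c = 100011000000101.


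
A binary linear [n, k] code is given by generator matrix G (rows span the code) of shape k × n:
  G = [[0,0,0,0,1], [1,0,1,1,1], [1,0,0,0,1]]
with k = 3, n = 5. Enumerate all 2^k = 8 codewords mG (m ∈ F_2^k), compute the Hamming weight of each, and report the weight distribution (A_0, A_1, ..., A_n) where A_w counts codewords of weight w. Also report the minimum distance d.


Weight distribution: A_0 = 1, A_1 = 2, A_2 = 2, A_3 = 2, A_4 = 1. Minimum distance d = 1.

Enumerate all 2^3 = 8 messages m ∈ F_2^3.
For each, compute codeword c = mG in F_2^5, then tally its weight.
  m = 000 → c = 00000, weight = 0.
  m = 100 → c = 00001, weight = 1.
  m = 010 → c = 10111, weight = 4.
  m = 110 → c = 10110, weight = 3.
  m = 001 → c = 10001, weight = 2.
  m = 101 → c = 10000, weight = 1.
  m = 011 → c = 00110, weight = 2.
  m = 111 → c = 00111, weight = 3.
Tally weights:
  weight 0: 1 codewords.
  weight 1: 2 codewords.
  weight 2: 2 codewords.
  weight 3: 2 codewords.
  weight 4: 1 codewords.
Minimum distance d = smallest w > 0 with A_w > 0 = 1.
Sanity: Σ A_w = 8 = 2^3 = 8 ✓.


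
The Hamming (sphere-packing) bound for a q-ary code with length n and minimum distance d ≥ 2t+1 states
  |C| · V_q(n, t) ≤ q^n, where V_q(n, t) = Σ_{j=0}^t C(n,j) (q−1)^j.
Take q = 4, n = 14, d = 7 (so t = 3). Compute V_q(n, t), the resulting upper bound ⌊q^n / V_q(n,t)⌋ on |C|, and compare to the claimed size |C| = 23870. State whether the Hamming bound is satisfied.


V_q(n, t) = 10690, q^n = 268435456, Hamming bound = 25110, |C| = 23870 ≤ bound (satisfied).

Step 1: Compute V_q(n, t) = Σ_{j=0}^3 C(n, j) (q−1)^j.
  j = 0: C(14,0)·(3)^0 = 1·1 = 1.
  j = 1: C(14,1)·(3)^1 = 14·3 = 42.
  j = 2: C(14,2)·(3)^2 = 91·9 = 819.
  j = 3: C(14,3)·(3)^3 = 364·27 = 9828.
  V_q(n, t) = 1 + 42 + 819 + 9828 = 10690.
Step 2: q^n = 4^14 = 268435456.
Step 3: Hamming bound ⌊q^n / V_q(n,t)⌋ = ⌊268435456/10690⌋ = 25110.
Step 4: Compare |C| = 23870 to 25110: satisfied.
The claimed |C| lies below the Hamming bound.


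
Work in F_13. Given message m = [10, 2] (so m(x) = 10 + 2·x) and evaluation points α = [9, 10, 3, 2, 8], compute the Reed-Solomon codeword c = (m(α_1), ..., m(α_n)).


c = [2, 4, 3, 1, 0]

Message polynomial: m(x) = 10 + 2·x (mod 13).
For each evaluation point α_i, compute m(α_i) mod 13:
  α_1 = 9: Horner steps 2 → 2, so m(9) = 2.
  α_2 = 10: Horner steps 2 → 4, so m(10) = 4.
  α_3 = 3: Horner steps 2 → 3, so m(3) = 3.
  α_4 = 2: Horner steps 2 → 1, so m(2) = 1.
  α_5 = 8: Horner steps 2 → 0, so m(8) = 0.
Codeword c = [2, 4, 3, 1, 0] ∈ F_13^5.


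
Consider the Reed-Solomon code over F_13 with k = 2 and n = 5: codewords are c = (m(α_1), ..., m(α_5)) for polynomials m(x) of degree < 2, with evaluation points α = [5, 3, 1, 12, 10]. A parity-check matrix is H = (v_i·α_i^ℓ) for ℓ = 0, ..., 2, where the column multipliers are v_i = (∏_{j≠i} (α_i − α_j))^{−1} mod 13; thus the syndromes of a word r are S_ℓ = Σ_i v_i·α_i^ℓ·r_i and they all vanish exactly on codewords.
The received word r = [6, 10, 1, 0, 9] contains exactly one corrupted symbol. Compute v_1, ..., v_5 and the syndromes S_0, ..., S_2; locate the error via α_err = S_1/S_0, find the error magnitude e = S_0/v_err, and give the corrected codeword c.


S = (1, 12, 1), error at position 4, error magnitude e = 8, c = [6, 10, 1, 5, 9].

Step 1: column multipliers v_i = (∏_{j≠i}(α_i − α_j))^{−1} mod 13.
  i = 1 (α = 5): (5−3)(5−1)(5−12)(5−10) = 2·4·(−7)·(−5) = 280 ≡ 7, so v_1 = 7^{−1} = 2 (mod 13).
  i = 2 (α = 3): (3−5)(3−1)(3−12)(3−10) = (−2)·2·(−9)·(−7) = −252 ≡ 8, so v_2 = 8^{−1} = 5 (mod 13).
  i = 3 (α = 1): (1−5)(1−3)(1−12)(1−10) = (−4)·(−2)·(−11)·(−9) = 792 ≡ 12, so v_3 = 12^{−1} = 12 (mod 13).
  i = 4 (α = 12): (12−5)(12−3)(12−1)(12−10) = 7·9·11·2 = 1386 ≡ 8, so v_4 = 8^{−1} = 5 (mod 13).
  i = 5 (α = 10): (10−5)(10−3)(10−1)(10−12) = 5·7·9·(−2) = −630 ≡ 7, so v_5 = 7^{−1} = 2 (mod 13).
  v = [2, 5, 12, 5, 2].
Step 2: syndromes of r = [6, 10, 1, 0, 9] (all sums mod 13).
  S_0 = Σ v_i r_i = 2·6 + 5·10 + 12·1 + 5·0 + 2·9 = 92 ≡ 1.
  S_1 = Σ v_i α_i r_i = 2·5·6 + 5·3·10 + 12·1·1 + 5·12·0 + 2·10·9 = 402 ≡ 12.
  α_i^2 mod 13 = [12, 9, 1, 1, 9].
  S_2 = Σ v_i α_i^2 r_i = 2·12·6 + 5·9·10 + 12·1·1 + 5·1·0 + 2·9·9 = 768 ≡ 1.
  S = (1, 12, 1) ≠ 0, so r is not a codeword (an error is present).
Step 3: locate the error. For a single error e at position i, S_ℓ = v_i·e·α_i^ℓ, so α_err = S_1/S_0.
  S_0^{−1} = 1^{−1} = 1 (mod 13), so α_err = 12·1 = 12 ≡ 12 = α_4. Error position i = 4.
  Consistency check: S_2/S_1 = 1·12 = 12 ≡ 12 = α_err ✓ (single-error assumption holds).
Step 4: error magnitude e = S_0/v_4 = S_0·∏_{j≠4}(α_4 − α_j) = 1·8 = 8 ≡ 8 (mod 13).
Step 5: correct position 4: c_4 = r_4 − e = 0 − 8 ≡ 5 (mod 13). Hence c = [6, 10, 1, 5, 9].
  Check: interpolating c through the α_i gives m(x) = 3 + 11·x (degree < 2) with m(α_i) = c_i for every i, so c is indeed a codeword.


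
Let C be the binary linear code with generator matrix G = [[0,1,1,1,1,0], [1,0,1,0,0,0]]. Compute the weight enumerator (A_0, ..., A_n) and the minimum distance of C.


Weight distribution: A_0 = 1, A_2 = 1, A_4 = 2. Minimum distance d = 2.

Enumerate all 2^2 = 4 messages m ∈ F_2^2.
For each, compute codeword c = mG in F_2^6, then tally its weight.
  m = 00 → c = 000000, weight = 0.
  m = 10 → c = 011110, weight = 4.
  m = 01 → c = 101000, weight = 2.
  m = 11 → c = 110110, weight = 4.
Tally weights:
  weight 0: 1 codewords.
  weight 2: 1 codewords.
  weight 4: 2 codewords.
Minimum distance d = smallest w > 0 with A_w > 0 = 2.
Sanity: Σ A_w = 4 = 2^2 = 4 ✓.


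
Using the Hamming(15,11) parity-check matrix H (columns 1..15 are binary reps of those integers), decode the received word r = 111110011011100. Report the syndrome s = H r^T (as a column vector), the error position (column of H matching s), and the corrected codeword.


s = (1, 0, 1, 0)^T, error position = 10, corrected codeword c = 111110011111100

Compute s = H r^T mod 2 one row at a time:
  s_1 = 1 + 1 + 0 + 1 + 1 + 1 + 0 + 0 = 5 ≡ 1 (mod 2).
  s_2 = 1 + 1 + 0 + 0 + 1 + 1 + 0 + 0 = 4 ≡ 0 (mod 2).
  s_3 = 1 + 1 + 0 + 0 + 0 + 1 + 0 + 0 = 3 ≡ 1 (mod 2).
  s_4 = 1 + 1 + 1 + 0 + 1 + 1 + 1 + 0 = 6 ≡ 0 (mod 2).
s = (1, 0, 1, 0)^T — this equals column 10 of H (binary 1010), so error is at position 10.
Correct: flip bit 10 of r = 111110011011100 to get c = 111110011111100.


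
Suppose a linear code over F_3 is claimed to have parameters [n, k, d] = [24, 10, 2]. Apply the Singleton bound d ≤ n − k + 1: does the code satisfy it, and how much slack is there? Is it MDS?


Singleton RHS = n − k + 1 = 15, slack = 13, bound satisfied, not MDS.

Singleton bound: d ≤ n − k + 1.
Here n = 24, k = 10, so n − k + 1 = 15.
Given d = 2, check d ≤ 15: YES.
Slack = (n − k + 1) − d = 13.
The code is NOT MDS (slack = 13 > 0).
Description: the claimed parameters are [24, 10, 2]_3; such a code would be non-MDS.


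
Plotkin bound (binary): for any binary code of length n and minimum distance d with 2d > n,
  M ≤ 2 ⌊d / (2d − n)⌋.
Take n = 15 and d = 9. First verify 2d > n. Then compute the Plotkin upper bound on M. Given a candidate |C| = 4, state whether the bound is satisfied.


Plotkin bound M ≤ 6; given |C| = 4 ≤ bound (satisfied).

Check applicability: 2d = 18, n = 15.
2d − n = 3 > 0, so Plotkin applies.
Compute d/(2d−n) = 9/3 ≈ 3.0000.
⌊d/(2d−n)⌋ = 3.
Plotkin bound: M ≤ 2·3 = 6.
Given |C| = 4, check: satisfied.
This |C| is below the Plotkin bound.


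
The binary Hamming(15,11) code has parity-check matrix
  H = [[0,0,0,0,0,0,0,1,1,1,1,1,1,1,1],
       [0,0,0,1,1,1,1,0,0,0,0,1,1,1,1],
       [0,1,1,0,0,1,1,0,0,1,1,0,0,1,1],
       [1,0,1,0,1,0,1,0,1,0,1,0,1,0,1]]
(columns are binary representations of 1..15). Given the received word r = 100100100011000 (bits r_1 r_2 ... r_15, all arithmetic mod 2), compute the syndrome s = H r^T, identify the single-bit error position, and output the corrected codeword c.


s = (0, 1, 0, 1)^T, error position = 5, corrected codeword c = 100110100011000

Compute s = H r^T mod 2 one row at a time:
  s_1 = 0 + 0 + 0 + 1 + 1 + 0 + 0 + 0 = 2 ≡ 0 (mod 2).
  s_2 = 1 + 0 + 0 + 1 + 1 + 0 + 0 + 0 = 3 ≡ 1 (mod 2).
  s_3 = 0 + 0 + 0 + 1 + 0 + 1 + 0 + 0 = 2 ≡ 0 (mod 2).
  s_4 = 1 + 0 + 0 + 1 + 0 + 1 + 0 + 0 = 3 ≡ 1 (mod 2).
s = (0, 1, 0, 1)^T — this equals column 5 of H (binary 0101), so error is at position 5.
Correct: flip bit 5 of r = 100100100011000 to get c = 100110100011000.


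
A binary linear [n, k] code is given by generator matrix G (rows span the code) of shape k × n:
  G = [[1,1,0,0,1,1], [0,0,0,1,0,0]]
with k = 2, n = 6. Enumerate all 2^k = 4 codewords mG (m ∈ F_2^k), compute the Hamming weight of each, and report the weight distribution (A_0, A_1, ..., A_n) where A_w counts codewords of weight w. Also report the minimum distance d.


Weight distribution: A_0 = 1, A_1 = 1, A_4 = 1, A_5 = 1. Minimum distance d = 1.

Enumerate all 2^2 = 4 messages m ∈ F_2^2.
For each, compute codeword c = mG in F_2^6, then tally its weight.
  m = 00 → c = 000000, weight = 0.
  m = 10 → c = 110011, weight = 4.
  m = 01 → c = 000100, weight = 1.
  m = 11 → c = 110111, weight = 5.
Tally weights:
  weight 0: 1 codewords.
  weight 1: 1 codewords.
  weight 4: 1 codewords.
  weight 5: 1 codewords.
Minimum distance d = smallest w > 0 with A_w > 0 = 1.
Sanity: Σ A_w = 4 = 2^2 = 4 ✓.


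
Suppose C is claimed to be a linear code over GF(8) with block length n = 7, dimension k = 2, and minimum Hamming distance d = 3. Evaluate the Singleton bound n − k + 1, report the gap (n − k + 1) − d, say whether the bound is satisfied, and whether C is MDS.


Singleton RHS = n − k + 1 = 6, slack = 3, bound satisfied, not MDS.

Singleton bound: d ≤ n − k + 1.
Here n = 7, k = 2, so n − k + 1 = 6.
Given d = 3, check d ≤ 6: YES.
Slack = (n − k + 1) − d = 3.
The code is NOT MDS (slack = 3 > 0).
Description: the claimed parameters are [7, 2, 3]_8; such a code would be non-MDS.


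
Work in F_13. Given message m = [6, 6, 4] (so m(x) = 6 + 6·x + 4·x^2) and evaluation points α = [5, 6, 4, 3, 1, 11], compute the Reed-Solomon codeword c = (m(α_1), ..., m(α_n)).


c = [6, 4, 3, 8, 3, 10]

Message polynomial: m(x) = 6 + 6·x + 4·x^2 (mod 13).
For each evaluation point α_i, compute m(α_i) mod 13:
  α_1 = 5: Horner steps 4 → 0 → 6, so m(5) = 6.
  α_2 = 6: Horner steps 4 → 4 → 4, so m(6) = 4.
  α_3 = 4: Horner steps 4 → 9 → 3, so m(4) = 3.
  α_4 = 3: Horner steps 4 → 5 → 8, so m(3) = 8.
  α_5 = 1: Horner steps 4 → 10 → 3, so m(1) = 3.
  α_6 = 11: Horner steps 4 → 11 → 10, so m(11) = 10.
Codeword c = [6, 4, 3, 8, 3, 10] ∈ F_13^6.


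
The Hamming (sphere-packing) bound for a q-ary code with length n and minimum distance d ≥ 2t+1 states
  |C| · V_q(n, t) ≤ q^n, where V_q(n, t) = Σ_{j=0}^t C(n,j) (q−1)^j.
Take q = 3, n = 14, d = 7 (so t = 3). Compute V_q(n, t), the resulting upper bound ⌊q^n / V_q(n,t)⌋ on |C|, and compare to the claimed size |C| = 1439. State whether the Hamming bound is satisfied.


V_q(n, t) = 3305, q^n = 4782969, Hamming bound = 1447, |C| = 1439 ≤ bound (satisfied).

Step 1: Compute V_q(n, t) = Σ_{j=0}^3 C(n, j) (q−1)^j.
  j = 0: C(14,0)·(2)^0 = 1·1 = 1.
  j = 1: C(14,1)·(2)^1 = 14·2 = 28.
  j = 2: C(14,2)·(2)^2 = 91·4 = 364.
  j = 3: C(14,3)·(2)^3 = 364·8 = 2912.
  V_q(n, t) = 1 + 28 + 364 + 2912 = 3305.
Step 2: q^n = 3^14 = 4782969.
Step 3: Hamming bound ⌊q^n / V_q(n,t)⌋ = ⌊4782969/3305⌋ = 1447.
Step 4: Compare |C| = 1439 to 1447: satisfied.
The claimed |C| lies below the Hamming bound.


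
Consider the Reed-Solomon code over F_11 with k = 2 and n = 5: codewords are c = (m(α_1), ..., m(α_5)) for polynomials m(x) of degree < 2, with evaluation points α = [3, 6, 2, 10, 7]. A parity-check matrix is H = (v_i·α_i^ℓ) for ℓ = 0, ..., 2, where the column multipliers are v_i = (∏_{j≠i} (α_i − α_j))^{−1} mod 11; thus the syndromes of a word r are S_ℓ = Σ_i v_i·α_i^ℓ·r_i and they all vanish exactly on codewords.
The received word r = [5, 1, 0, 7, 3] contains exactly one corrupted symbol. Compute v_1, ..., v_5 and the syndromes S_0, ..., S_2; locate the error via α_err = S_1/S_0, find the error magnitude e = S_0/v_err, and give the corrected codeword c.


S = (9, 10, 5), error at position 2, error magnitude e = 3, c = [5, 9, 0, 7, 3].

Step 1: column multipliers v_i = (∏_{j≠i}(α_i − α_j))^{−1} mod 11.
  i = 1 (α = 3): (3−6)(3−2)(3−10)(3−7) = (−3)·1·(−7)·(−4) = −84 ≡ 4, so v_1 = 4^{−1} = 3 (mod 11).
  i = 2 (α = 6): (6−3)(6−2)(6−10)(6−7) = 3·4·(−4)·(−1) = 48 ≡ 4, so v_2 = 4^{−1} = 3 (mod 11).
  i = 3 (α = 2): (2−3)(2−6)(2−10)(2−7) = (−1)·(−4)·(−8)·(−5) = 160 ≡ 6, so v_3 = 6^{−1} = 2 (mod 11).
  i = 4 (α = 10): (10−3)(10−6)(10−2)(10−7) = 7·4·8·3 = 672 ≡ 1, so v_4 = 1^{−1} = 1 (mod 11).
  i = 5 (α = 7): (7−3)(7−6)(7−2)(7−10) = 4·1·5·(−3) = −60 ≡ 6, so v_5 = 6^{−1} = 2 (mod 11).
  v = [3, 3, 2, 1, 2].
Step 2: syndromes of r = [5, 1, 0, 7, 3] (all sums mod 11).
  S_0 = Σ v_i r_i = 3·5 + 3·1 + 2·0 + 1·7 + 2·3 = 31 ≡ 9.
  S_1 = Σ v_i α_i r_i = 3·3·5 + 3·6·1 + 2·2·0 + 1·10·7 + 2·7·3 = 175 ≡ 10.
  α_i^2 mod 11 = [9, 3, 4, 1, 5].
  S_2 = Σ v_i α_i^2 r_i = 3·9·5 + 3·3·1 + 2·4·0 + 1·1·7 + 2·5·3 = 181 ≡ 5.
  S = (9, 10, 5) ≠ 0, so r is not a codeword (an error is present).
Step 3: locate the error. For a single error e at position i, S_ℓ = v_i·e·α_i^ℓ, so α_err = S_1/S_0.
  S_0^{−1} = 9^{−1} = 5 (mod 11), so α_err = 10·5 = 50 ≡ 6 = α_2. Error position i = 2.
  Consistency check: S_2/S_1 = 5·10 = 50 ≡ 6 = α_err ✓ (single-error assumption holds).
Step 4: error magnitude e = S_0/v_2 = S_0·∏_{j≠2}(α_2 − α_j) = 9·4 = 36 ≡ 3 (mod 11).
Step 5: correct position 2: c_2 = r_2 − e = 1 − 3 ≡ 9 (mod 11). Hence c = [5, 9, 0, 7, 3].
  Check: interpolating c through the α_i gives m(x) = 1 + 5·x (degree < 2) with m(α_i) = c_i for every i, so c is indeed a codeword.


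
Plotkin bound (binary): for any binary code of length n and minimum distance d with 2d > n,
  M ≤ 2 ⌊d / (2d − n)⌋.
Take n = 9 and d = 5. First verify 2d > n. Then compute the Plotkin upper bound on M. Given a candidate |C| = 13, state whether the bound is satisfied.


Plotkin bound M ≤ 10; given |C| = 13 > bound (violated).

Check applicability: 2d = 10, n = 9.
2d − n = 1 > 0, so Plotkin applies.
Compute d/(2d−n) = 5/1 ≈ 5.0000.
⌊d/(2d−n)⌋ = 5.
Plotkin bound: M ≤ 2·5 = 10.
Given |C| = 13, check: VIOLATED.
This |C| is above the Plotkin bound, so no binary code with n = 9, d = 5 and 13 codewords exists.


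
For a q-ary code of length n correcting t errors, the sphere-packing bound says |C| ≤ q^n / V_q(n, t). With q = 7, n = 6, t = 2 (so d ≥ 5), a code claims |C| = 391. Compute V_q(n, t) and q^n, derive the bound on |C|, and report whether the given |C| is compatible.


V_q(n, t) = 577, q^n = 117649, Hamming bound = 203, |C| = 391 > bound (violated).

Step 1: Compute V_q(n, t) = Σ_{j=0}^2 C(n, j) (q−1)^j.
  j = 0: C(6,0)·(6)^0 = 1·1 = 1.
  j = 1: C(6,1)·(6)^1 = 6·6 = 36.
  j = 2: C(6,2)·(6)^2 = 15·36 = 540.
  V_q(n, t) = 1 + 36 + 540 = 577.
Step 2: q^n = 7^6 = 117649.
Step 3: Hamming bound ⌊q^n / V_q(n,t)⌋ = ⌊117649/577⌋ = 203.
Step 4: Compare |C| = 391 to 203: violated.
The claimed |C| lies above the Hamming bound, so no 7-ary code of length 6 with d ≥ 5 can have 391 codewords.


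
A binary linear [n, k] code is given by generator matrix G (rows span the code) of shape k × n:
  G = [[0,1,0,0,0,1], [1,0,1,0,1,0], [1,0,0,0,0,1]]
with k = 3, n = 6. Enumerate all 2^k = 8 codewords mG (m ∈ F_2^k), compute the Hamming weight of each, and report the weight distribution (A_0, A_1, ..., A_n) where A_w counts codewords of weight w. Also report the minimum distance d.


Weight distribution: A_0 = 1, A_2 = 3, A_3 = 3, A_5 = 1. Minimum distance d = 2.

Enumerate all 2^3 = 8 messages m ∈ F_2^3.
For each, compute codeword c = mG in F_2^6, then tally its weight.
  m = 000 → c = 000000, weight = 0.
  m = 100 → c = 010001, weight = 2.
  m = 010 → c = 101010, weight = 3.
  m = 110 → c = 111011, weight = 5.
  m = 001 → c = 100001, weight = 2.
  m = 101 → c = 110000, weight = 2.
  m = 011 → c = 001011, weight = 3.
  m = 111 → c = 011010, weight = 3.
Tally weights:
  weight 0: 1 codewords.
  weight 2: 3 codewords.
  weight 3: 3 codewords.
  weight 5: 1 codewords.
Minimum distance d = smallest w > 0 with A_w > 0 = 2.
Sanity: Σ A_w = 8 = 2^3 = 8 ✓.


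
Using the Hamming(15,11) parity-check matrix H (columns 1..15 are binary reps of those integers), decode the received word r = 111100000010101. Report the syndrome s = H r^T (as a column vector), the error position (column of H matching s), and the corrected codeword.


s = (1, 1, 0, 1)^T, error position = 13, corrected codeword c = 111100000010001

Compute s = H r^T mod 2 one row at a time:
  s_1 = 0 + 0 + 0 + 1 + 0 + 1 + 0 + 1 = 3 ≡ 1 (mod 2).
  s_2 = 1 + 0 + 0 + 0 + 0 + 1 + 0 + 1 = 3 ≡ 1 (mod 2).
  s_3 = 1 + 1 + 0 + 0 + 0 + 1 + 0 + 1 = 4 ≡ 0 (mod 2).
  s_4 = 1 + 1 + 0 + 0 + 0 + 1 + 1 + 1 = 5 ≡ 1 (mod 2).
s = (1, 1, 0, 1)^T — this equals column 13 of H (binary 1101), so error is at position 13.
Correct: flip bit 13 of r = 111100000010101 to get c = 111100000010001.


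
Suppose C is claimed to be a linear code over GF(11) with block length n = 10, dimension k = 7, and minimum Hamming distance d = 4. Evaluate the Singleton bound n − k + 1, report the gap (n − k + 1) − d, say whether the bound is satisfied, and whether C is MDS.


Singleton RHS = n − k + 1 = 4, slack = 0, bound satisfied, MDS.

Singleton bound: d ≤ n − k + 1.
Here n = 10, k = 7, so n − k + 1 = 4.
Given d = 4, check d ≤ 4: YES.
Slack = (n − k + 1) − d = 0.
The code is MDS (slack = 0).
Description: the claimed parameters are [10, 7, 4]_11; such a code would be MDS (meets Singleton bound).


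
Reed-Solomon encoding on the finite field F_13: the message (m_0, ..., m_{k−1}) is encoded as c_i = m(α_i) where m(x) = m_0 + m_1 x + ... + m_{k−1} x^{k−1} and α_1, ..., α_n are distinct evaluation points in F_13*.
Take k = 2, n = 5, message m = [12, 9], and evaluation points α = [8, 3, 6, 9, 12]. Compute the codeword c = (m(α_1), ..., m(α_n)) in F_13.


c = [6, 0, 1, 2, 3]

Message polynomial: m(x) = 12 + 9·x (mod 13).
For each evaluation point α_i, compute m(α_i) mod 13:
  α_1 = 8: Horner steps 9 → 6, so m(8) = 6.
  α_2 = 3: Horner steps 9 → 0, so m(3) = 0.
  α_3 = 6: Horner steps 9 → 1, so m(6) = 1.
  α_4 = 9: Horner steps 9 → 2, so m(9) = 2.
  α_5 = 12: Horner steps 9 → 3, so m(12) = 3.
Codeword c = [6, 0, 1, 2, 3] ∈ F_13^5.


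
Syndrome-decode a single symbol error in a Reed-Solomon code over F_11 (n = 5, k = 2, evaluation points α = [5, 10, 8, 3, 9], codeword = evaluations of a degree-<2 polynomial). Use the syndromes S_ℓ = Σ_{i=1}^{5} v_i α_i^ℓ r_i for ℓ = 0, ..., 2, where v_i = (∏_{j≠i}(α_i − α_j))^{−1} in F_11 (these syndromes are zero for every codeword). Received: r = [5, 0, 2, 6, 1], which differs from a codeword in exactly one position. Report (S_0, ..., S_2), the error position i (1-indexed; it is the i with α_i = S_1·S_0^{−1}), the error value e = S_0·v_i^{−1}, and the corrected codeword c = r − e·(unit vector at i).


S = (5, 4, 1), error at position 4, error magnitude e = 10, c = [5, 0, 2, 7, 1].

Step 1: column multipliers v_i = (∏_{j≠i}(α_i − α_j))^{−1} mod 11.
  i = 1 (α = 5): (5−10)(5−8)(5−3)(5−9) = (−5)·(−3)·2·(−4) = −120 ≡ 1, so v_1 = 1^{−1} = 1 (mod 11).
  i = 2 (α = 10): (10−5)(10−8)(10−3)(10−9) = 5·2·7·1 = 70 ≡ 4, so v_2 = 4^{−1} = 3 (mod 11).
  i = 3 (α = 8): (8−5)(8−10)(8−3)(8−9) = 3·(−2)·5·(−1) = 30 ≡ 8, so v_3 = 8^{−1} = 7 (mod 11).
  i = 4 (α = 3): (3−5)(3−10)(3−8)(3−9) = (−2)·(−7)·(−5)·(−6) = 420 ≡ 2, so v_4 = 2^{−1} = 6 (mod 11).
  i = 5 (α = 9): (9−5)(9−10)(9−8)(9−3) = 4·(−1)·1·6 = −24 ≡ 9, so v_5 = 9^{−1} = 5 (mod 11).
  v = [1, 3, 7, 6, 5].
Step 2: syndromes of r = [5, 0, 2, 6, 1] (all sums mod 11).
  S_0 = Σ v_i r_i = 1·5 + 3·0 + 7·2 + 6·6 + 5·1 = 60 ≡ 5.
  S_1 = Σ v_i α_i r_i = 1·5·5 + 3·10·0 + 7·8·2 + 6·3·6 + 5·9·1 = 290 ≡ 4.
  α_i^2 mod 11 = [3, 1, 9, 9, 4].
  S_2 = Σ v_i α_i^2 r_i = 1·3·5 + 3·1·0 + 7·9·2 + 6·9·6 + 5·4·1 = 485 ≡ 1.
  S = (5, 4, 1) ≠ 0, so r is not a codeword (an error is present).
Step 3: locate the error. For a single error e at position i, S_ℓ = v_i·e·α_i^ℓ, so α_err = S_1/S_0.
  S_0^{−1} = 5^{−1} = 9 (mod 11), so α_err = 4·9 = 36 ≡ 3 = α_4. Error position i = 4.
  Consistency check: S_2/S_1 = 1·3 = 3 ≡ 3 = α_err ✓ (single-error assumption holds).
Step 4: error magnitude e = S_0/v_4 = S_0·∏_{j≠4}(α_4 − α_j) = 5·2 = 10 ≡ 10 (mod 11).
Step 5: correct position 4: c_4 = r_4 − e = 6 − 10 ≡ 7 (mod 11). Hence c = [5, 0, 2, 7, 1].
  Check: interpolating c through the α_i gives m(x) = 10 + 10·x (degree < 2) with m(α_i) = c_i for every i, so c is indeed a codeword.


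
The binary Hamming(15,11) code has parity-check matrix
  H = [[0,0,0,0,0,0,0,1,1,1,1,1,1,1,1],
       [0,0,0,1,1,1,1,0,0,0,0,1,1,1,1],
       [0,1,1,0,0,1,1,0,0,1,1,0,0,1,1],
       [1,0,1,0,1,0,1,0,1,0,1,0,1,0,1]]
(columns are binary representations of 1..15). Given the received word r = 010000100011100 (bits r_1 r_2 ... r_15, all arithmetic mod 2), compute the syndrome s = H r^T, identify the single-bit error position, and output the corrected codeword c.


s = (1, 1, 1, 1)^T, error position = 15, corrected codeword c = 010000100011101

Compute s = H r^T mod 2 one row at a time:
  s_1 = 0 + 0 + 0 + 1 + 1 + 1 + 0 + 0 = 3 ≡ 1 (mod 2).
  s_2 = 0 + 0 + 0 + 1 + 1 + 1 + 0 + 0 = 3 ≡ 1 (mod 2).
  s_3 = 1 + 0 + 0 + 1 + 0 + 1 + 0 + 0 = 3 ≡ 1 (mod 2).
  s_4 = 0 + 0 + 0 + 1 + 0 + 1 + 1 + 0 = 3 ≡ 1 (mod 2).
s = (1, 1, 1, 1)^T — this equals column 15 of H (binary 1111), so error is at position 15.
Correct: flip bit 15 of r = 010000100011100 to get c = 010000100011101.


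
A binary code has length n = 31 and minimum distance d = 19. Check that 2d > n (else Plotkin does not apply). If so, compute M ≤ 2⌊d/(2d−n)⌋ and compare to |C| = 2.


Plotkin bound M ≤ 4; given |C| = 2 ≤ bound (satisfied).

Check applicability: 2d = 38, n = 31.
2d − n = 7 > 0, so Plotkin applies.
Compute d/(2d−n) = 19/7 ≈ 2.7143.
⌊d/(2d−n)⌋ = 2.
Plotkin bound: M ≤ 2·2 = 4.
Given |C| = 2, check: satisfied.
This |C| is below the Plotkin bound.


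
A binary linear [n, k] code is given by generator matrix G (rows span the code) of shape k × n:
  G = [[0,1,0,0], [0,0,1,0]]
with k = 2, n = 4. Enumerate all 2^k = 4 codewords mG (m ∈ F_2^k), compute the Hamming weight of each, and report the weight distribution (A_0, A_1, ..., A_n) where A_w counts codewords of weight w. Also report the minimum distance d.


Weight distribution: A_0 = 1, A_1 = 2, A_2 = 1. Minimum distance d = 1.

Enumerate all 2^2 = 4 messages m ∈ F_2^2.
For each, compute codeword c = mG in F_2^4, then tally its weight.
  m = 00 → c = 0000, weight = 0.
  m = 10 → c = 0100, weight = 1.
  m = 01 → c = 0010, weight = 1.
  m = 11 → c = 0110, weight = 2.
Tally weights:
  weight 0: 1 codewords.
  weight 1: 2 codewords.
  weight 2: 1 codewords.
Minimum distance d = smallest w > 0 with A_w > 0 = 1.
Sanity: Σ A_w = 4 = 2^2 = 4 ✓.


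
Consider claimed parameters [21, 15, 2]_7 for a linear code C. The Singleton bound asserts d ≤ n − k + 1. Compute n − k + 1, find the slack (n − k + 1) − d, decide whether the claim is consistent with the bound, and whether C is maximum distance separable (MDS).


Singleton RHS = n − k + 1 = 7, slack = 5, bound satisfied, not MDS.

Singleton bound: d ≤ n − k + 1.
Here n = 21, k = 15, so n − k + 1 = 7.
Given d = 2, check d ≤ 7: YES.
Slack = (n − k + 1) − d = 5.
The code is NOT MDS (slack = 5 > 0).
Description: the claimed parameters are [21, 15, 2]_7; such a code would be non-MDS.


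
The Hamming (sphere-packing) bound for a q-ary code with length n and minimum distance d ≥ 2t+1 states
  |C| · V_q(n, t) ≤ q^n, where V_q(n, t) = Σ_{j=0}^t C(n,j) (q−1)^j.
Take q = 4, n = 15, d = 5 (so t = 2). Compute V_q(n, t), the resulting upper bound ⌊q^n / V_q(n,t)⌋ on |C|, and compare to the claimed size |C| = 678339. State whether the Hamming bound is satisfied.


V_q(n, t) = 991, q^n = 1073741824, Hamming bound = 1083493, |C| = 678339 ≤ bound (satisfied).

Step 1: Compute V_q(n, t) = Σ_{j=0}^2 C(n, j) (q−1)^j.
  j = 0: C(15,0)·(3)^0 = 1·1 = 1.
  j = 1: C(15,1)·(3)^1 = 15·3 = 45.
  j = 2: C(15,2)·(3)^2 = 105·9 = 945.
  V_q(n, t) = 1 + 45 + 945 = 991.
Step 2: q^n = 4^15 = 1073741824.
Step 3: Hamming bound ⌊q^n / V_q(n,t)⌋ = ⌊1073741824/991⌋ = 1083493.
Step 4: Compare |C| = 678339 to 1083493: satisfied.
The claimed |C| lies below the Hamming bound.


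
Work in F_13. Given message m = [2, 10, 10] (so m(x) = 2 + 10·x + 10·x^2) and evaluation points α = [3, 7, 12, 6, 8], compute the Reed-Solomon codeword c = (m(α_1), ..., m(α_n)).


c = [5, 3, 2, 6, 7]

Message polynomial: m(x) = 2 + 10·x + 10·x^2 (mod 13).
For each evaluation point α_i, compute m(α_i) mod 13:
  α_1 = 3: Horner steps 10 → 1 → 5, so m(3) = 5.
  α_2 = 7: Horner steps 10 → 2 → 3, so m(7) = 3.
  α_3 = 12: Horner steps 10 → 0 → 2, so m(12) = 2.
  α_4 = 6: Horner steps 10 → 5 → 6, so m(6) = 6.
  α_5 = 8: Horner steps 10 → 12 → 7, so m(8) = 7.
Codeword c = [5, 3, 2, 6, 7] ∈ F_13^5.


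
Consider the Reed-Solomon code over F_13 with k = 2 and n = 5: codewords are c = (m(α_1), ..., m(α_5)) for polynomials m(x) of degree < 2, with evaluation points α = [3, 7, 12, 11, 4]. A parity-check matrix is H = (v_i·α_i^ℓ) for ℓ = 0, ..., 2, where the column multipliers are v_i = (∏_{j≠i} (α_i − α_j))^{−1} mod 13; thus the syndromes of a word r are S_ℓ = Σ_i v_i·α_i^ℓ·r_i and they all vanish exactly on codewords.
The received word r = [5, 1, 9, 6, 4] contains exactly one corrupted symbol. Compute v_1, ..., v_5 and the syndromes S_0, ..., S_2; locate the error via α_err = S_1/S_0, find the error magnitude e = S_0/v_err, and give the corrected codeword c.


S = (10, 6, 1), error at position 4, error magnitude e = 9, c = [5, 1, 9, 10, 4].

Step 1: column multipliers v_i = (∏_{j≠i}(α_i − α_j))^{−1} mod 13.
  i = 1 (α = 3): (3−7)(3−12)(3−11)(3−4) = (−4)·(−9)·(−8)·(−1) = 288 ≡ 2, so v_1 = 2^{−1} = 7 (mod 13).
  i = 2 (α = 7): (7−3)(7−12)(7−11)(7−4) = 4·(−5)·(−4)·3 = 240 ≡ 6, so v_2 = 6^{−1} = 11 (mod 13).
  i = 3 (α = 12): (12−3)(12−7)(12−11)(12−4) = 9·5·1·8 = 360 ≡ 9, so v_3 = 9^{−1} = 3 (mod 13).
  i = 4 (α = 11): (11−3)(11−7)(11−12)(11−4) = 8·4·(−1)·7 = −224 ≡ 10, so v_4 = 10^{−1} = 4 (mod 13).
  i = 5 (α = 4): (4−3)(4−7)(4−12)(4−11) = 1·(−3)·(−8)·(−7) = −168 ≡ 1, so v_5 = 1^{−1} = 1 (mod 13).
  v = [7, 11, 3, 4, 1].
Step 2: syndromes of r = [5, 1, 9, 6, 4] (all sums mod 13).
  S_0 = Σ v_i r_i = 7·5 + 11·1 + 3·9 + 4·6 + 1·4 = 101 ≡ 10.
  S_1 = Σ v_i α_i r_i = 7·3·5 + 11·7·1 + 3·12·9 + 4·11·6 + 1·4·4 = 786 ≡ 6.
  α_i^2 mod 13 = [9, 10, 1, 4, 3].
  S_2 = Σ v_i α_i^2 r_i = 7·9·5 + 11·10·1 + 3·1·9 + 4·4·6 + 1·3·4 = 560 ≡ 1.
  S = (10, 6, 1) ≠ 0, so r is not a codeword (an error is present).
Step 3: locate the error. For a single error e at position i, S_ℓ = v_i·e·α_i^ℓ, so α_err = S_1/S_0.
  S_0^{−1} = 10^{−1} = 4 (mod 13), so α_err = 6·4 = 24 ≡ 11 = α_4. Error position i = 4.
  Consistency check: S_2/S_1 = 1·11 = 11 ≡ 11 = α_err ✓ (single-error assumption holds).
Step 4: error magnitude e = S_0/v_4 = S_0·∏_{j≠4}(α_4 − α_j) = 10·10 = 100 ≡ 9 (mod 13).
Step 5: correct position 4: c_4 = r_4 − e = 6 − 9 ≡ 10 (mod 13). Hence c = [5, 1, 9, 10, 4].
  Check: interpolating c through the α_i gives m(x) = 8 + 12·x (degree < 2) with m(α_i) = c_i for every i, so c is indeed a codeword.


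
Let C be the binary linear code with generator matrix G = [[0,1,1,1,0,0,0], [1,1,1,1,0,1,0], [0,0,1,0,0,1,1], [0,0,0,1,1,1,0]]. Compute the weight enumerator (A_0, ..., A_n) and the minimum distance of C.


Weight distribution: A_0 = 1, A_2 = 1, A_3 = 6, A_4 = 5, A_5 = 2, A_6 = 1. Minimum distance d = 2.

Enumerate all 2^4 = 16 messages m ∈ F_2^4.
For each, compute codeword c = mG in F_2^7, then tally its weight.
  m = 0000 → c = 0000000, weight = 0.
  m = 1000 → c = 0111000, weight = 3.
  m = 0100 → c = 1111010, weight = 5.
  m = 1100 → c = 1000010, weight = 2.
  m = 0010 → c = 0010011, weight = 3.
  m = 1010 → c = 0101011, weight = 4.
  m = 0110 → c = 1101001, weight = 4.
  m = 1110 → c = 1010001, weight = 3.
  m = 0001 → c = 0001110, weight = 3.
  m = 1001 → c = 0110110, weight = 4.
  m = 0101 → c = 1110100, weight = 4.
  m = 1101 → c = 1001100, weight = 3.
  m = 0011 → c = 0011101, weight = 4.
  m = 1011 → c = 0100101, weight = 3.
  m = 0111 → c = 1100111, weight = 5.
  m = 1111 → c = 1011111, weight = 6.
Tally weights:
  weight 0: 1 codewords.
  weight 2: 1 codewords.
  weight 3: 6 codewords.
  weight 4: 5 codewords.
  weight 5: 2 codewords.
  weight 6: 1 codewords.
Minimum distance d = smallest w > 0 with A_w > 0 = 2.
Sanity: Σ A_w = 16 = 2^4 = 16 ✓.


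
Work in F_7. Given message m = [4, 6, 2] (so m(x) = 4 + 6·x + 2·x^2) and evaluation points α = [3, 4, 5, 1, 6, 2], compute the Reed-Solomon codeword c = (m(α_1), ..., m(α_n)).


c = [5, 4, 0, 5, 0, 3]

Message polynomial: m(x) = 4 + 6·x + 2·x^2 (mod 7).
For each evaluation point α_i, compute m(α_i) mod 7:
  α_1 = 3: Horner steps 2 → 5 → 5, so m(3) = 5.
  α_2 = 4: Horner steps 2 → 0 → 4, so m(4) = 4.
  α_3 = 5: Horner steps 2 → 2 → 0, so m(5) = 0.
  α_4 = 1: Horner steps 2 → 1 → 5, so m(1) = 5.
  α_5 = 6: Horner steps 2 → 4 → 0, so m(6) = 0.
  α_6 = 2: Horner steps 2 → 3 → 3, so m(2) = 3.
Codeword c = [5, 4, 0, 5, 0, 3] ∈ F_7^6.


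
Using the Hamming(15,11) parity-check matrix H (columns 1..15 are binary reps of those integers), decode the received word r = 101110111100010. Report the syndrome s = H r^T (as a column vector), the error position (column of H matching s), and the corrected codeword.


s = (0, 0, 0, 1)^T, error position = 1, corrected codeword c = 001110111100010

Compute s = H r^T mod 2 one row at a time:
  s_1 = 1 + 1 + 1 + 0 + 0 + 0 + 1 + 0 = 4 ≡ 0 (mod 2).
  s_2 = 1 + 1 + 0 + 1 + 0 + 0 + 1 + 0 = 4 ≡ 0 (mod 2).
  s_3 = 0 + 1 + 0 + 1 + 1 + 0 + 1 + 0 = 4 ≡ 0 (mod 2).
  s_4 = 1 + 1 + 1 + 1 + 1 + 0 + 0 + 0 = 5 ≡ 1 (mod 2).
s = (0, 0, 0, 1)^T — this equals column 1 of H (binary 0001), so error is at position 1.
Correct: flip bit 1 of r = 101110111100010 to get c = 001110111100010.


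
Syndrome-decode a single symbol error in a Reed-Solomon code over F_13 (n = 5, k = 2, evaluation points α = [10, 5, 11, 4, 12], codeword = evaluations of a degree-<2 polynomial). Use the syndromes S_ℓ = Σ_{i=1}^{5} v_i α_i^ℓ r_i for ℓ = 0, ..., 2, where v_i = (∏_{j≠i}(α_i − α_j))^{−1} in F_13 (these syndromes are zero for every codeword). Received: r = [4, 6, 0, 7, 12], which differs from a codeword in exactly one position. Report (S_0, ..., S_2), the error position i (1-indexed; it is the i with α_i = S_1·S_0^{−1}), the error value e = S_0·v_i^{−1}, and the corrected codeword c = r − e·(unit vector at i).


S = (2, 7, 5), error at position 1, error magnitude e = 3, c = [1, 6, 0, 7, 12].

Step 1: column multipliers v_i = (∏_{j≠i}(α_i − α_j))^{−1} mod 13.
  i = 1 (α = 10): (10−5)(10−11)(10−4)(10−12) = 5·(−1)·6·(−2) = 60 ≡ 8, so v_1 = 8^{−1} = 5 (mod 13).
  i = 2 (α = 5): (5−10)(5−11)(5−4)(5−12) = (−5)·(−6)·1·(−7) = −210 ≡ 11, so v_2 = 11^{−1} = 6 (mod 13).
  i = 3 (α = 11): (11−10)(11−5)(11−4)(11−12) = 1·6·7·(−1) = −42 ≡ 10, so v_3 = 10^{−1} = 4 (mod 13).
  i = 4 (α = 4): (4−10)(4−5)(4−11)(4−12) = (−6)·(−1)·(−7)·(−8) = 336 ≡ 11, so v_4 = 11^{−1} = 6 (mod 13).
  i = 5 (α = 12): (12−10)(12−5)(12−11)(12−4) = 2·7·1·8 = 112 ≡ 8, so v_5 = 8^{−1} = 5 (mod 13).
  v = [5, 6, 4, 6, 5].
Step 2: syndromes of r = [4, 6, 0, 7, 12] (all sums mod 13).
  S_0 = Σ v_i r_i = 5·4 + 6·6 + 4·0 + 6·7 + 5·12 = 158 ≡ 2.
  S_1 = Σ v_i α_i r_i = 5·10·4 + 6·5·6 + 4·11·0 + 6·4·7 + 5·12·12 = 1268 ≡ 7.
  α_i^2 mod 13 = [9, 12, 4, 3, 1].
  S_2 = Σ v_i α_i^2 r_i = 5·9·4 + 6·12·6 + 4·4·0 + 6·3·7 + 5·1·12 = 798 ≡ 5.
  S = (2, 7, 5) ≠ 0, so r is not a codeword (an error is present).
Step 3: locate the error. For a single error e at position i, S_ℓ = v_i·e·α_i^ℓ, so α_err = S_1/S_0.
  S_0^{−1} = 2^{−1} = 7 (mod 13), so α_err = 7·7 = 49 ≡ 10 = α_1. Error position i = 1.
  Consistency check: S_2/S_1 = 5·2 = 10 ≡ 10 = α_err ✓ (single-error assumption holds).
Step 4: error magnitude e = S_0/v_1 = S_0·∏_{j≠1}(α_1 − α_j) = 2·8 = 16 ≡ 3 (mod 13).
Step 5: correct position 1: c_1 = r_1 − e = 4 − 3 ≡ 1 (mod 13). Hence c = [1, 6, 0, 7, 12].
  Check: interpolating c through the α_i gives m(x) = 11 + 12·x (degree < 2) with m(α_i) = c_i for every i, so c is indeed a codeword.


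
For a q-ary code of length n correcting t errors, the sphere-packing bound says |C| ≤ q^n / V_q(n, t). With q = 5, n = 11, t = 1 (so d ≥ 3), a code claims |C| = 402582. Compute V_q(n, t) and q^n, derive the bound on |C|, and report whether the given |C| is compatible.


V_q(n, t) = 45, q^n = 48828125, Hamming bound = 1085069, |C| = 402582 ≤ bound (satisfied).

Step 1: Compute V_q(n, t) = Σ_{j=0}^1 C(n, j) (q−1)^j.
  j = 0: C(11,0)·(4)^0 = 1·1 = 1.
  j = 1: C(11,1)·(4)^1 = 11·4 = 44.
  V_q(n, t) = 1 + 44 = 45.
Step 2: q^n = 5^11 = 48828125.
Step 3: Hamming bound ⌊q^n / V_q(n,t)⌋ = ⌊48828125/45⌋ = 1085069.
Step 4: Compare |C| = 402582 to 1085069: satisfied.
The claimed |C| lies below the Hamming bound.


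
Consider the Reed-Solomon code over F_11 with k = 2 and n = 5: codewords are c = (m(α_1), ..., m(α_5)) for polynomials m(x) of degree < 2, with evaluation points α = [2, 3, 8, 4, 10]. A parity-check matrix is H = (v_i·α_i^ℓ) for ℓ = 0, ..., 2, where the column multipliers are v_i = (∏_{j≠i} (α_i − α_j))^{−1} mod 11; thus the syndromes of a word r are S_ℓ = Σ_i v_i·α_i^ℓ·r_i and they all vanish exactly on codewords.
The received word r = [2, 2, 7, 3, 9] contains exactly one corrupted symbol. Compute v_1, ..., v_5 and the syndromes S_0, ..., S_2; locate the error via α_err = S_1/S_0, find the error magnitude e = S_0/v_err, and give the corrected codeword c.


S = (7, 3, 6), error at position 1, error magnitude e = 1, c = [1, 2, 7, 3, 9].

Step 1: column multipliers v_i = (∏_{j≠i}(α_i − α_j))^{−1} mod 11.
  i = 1 (α = 2): (2−3)(2−8)(2−4)(2−10) = (−1)·(−6)·(−2)·(−8) = 96 ≡ 8, so v_1 = 8^{−1} = 7 (mod 11).
  i = 2 (α = 3): (3−2)(3−8)(3−4)(3−10) = 1·(−5)·(−1)·(−7) = −35 ≡ 9, so v_2 = 9^{−1} = 5 (mod 11).
  i = 3 (α = 8): (8−2)(8−3)(8−4)(8−10) = 6·5·4·(−2) = −240 ≡ 2, so v_3 = 2^{−1} = 6 (mod 11).
  i = 4 (α = 4): (4−2)(4−3)(4−8)(4−10) = 2·1·(−4)·(−6) = 48 ≡ 4, so v_4 = 4^{−1} = 3 (mod 11).
  i = 5 (α = 10): (10−2)(10−3)(10−8)(10−4) = 8·7·2·6 = 672 ≡ 1, so v_5 = 1^{−1} = 1 (mod 11).
  v = [7, 5, 6, 3, 1].
Step 2: syndromes of r = [2, 2, 7, 3, 9] (all sums mod 11).
  S_0 = Σ v_i r_i = 7·2 + 5·2 + 6·7 + 3·3 + 1·9 = 84 ≡ 7.
  S_1 = Σ v_i α_i r_i = 7·2·2 + 5·3·2 + 6·8·7 + 3·4·3 + 1·10·9 = 520 ≡ 3.
  α_i^2 mod 11 = [4, 9, 9, 5, 1].
  S_2 = Σ v_i α_i^2 r_i = 7·4·2 + 5·9·2 + 6·9·7 + 3·5·3 + 1·1·9 = 578 ≡ 6.
  S = (7, 3, 6) ≠ 0, so r is not a codeword (an error is present).
Step 3: locate the error. For a single error e at position i, S_ℓ = v_i·e·α_i^ℓ, so α_err = S_1/S_0.
  S_0^{−1} = 7^{−1} = 8 (mod 11), so α_err = 3·8 = 24 ≡ 2 = α_1. Error position i = 1.
  Consistency check: S_2/S_1 = 6·4 = 24 ≡ 2 = α_err ✓ (single-error assumption holds).
Step 4: error magnitude e = S_0/v_1 = S_0·∏_{j≠1}(α_1 − α_j) = 7·8 = 56 ≡ 1 (mod 11).
Step 5: correct position 1: c_1 = r_1 − e = 2 − 1 ≡ 1 (mod 11). Hence c = [1, 2, 7, 3, 9].
  Check: interpolating c through the α_i gives m(x) = 10 + 1·x (degree < 2) with m(α_i) = c_i for every i, so c is indeed a codeword.
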